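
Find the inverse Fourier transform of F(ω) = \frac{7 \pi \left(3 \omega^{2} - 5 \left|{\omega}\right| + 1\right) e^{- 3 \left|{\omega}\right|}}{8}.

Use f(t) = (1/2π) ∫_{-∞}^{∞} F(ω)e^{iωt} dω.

f(t) = \frac{7 t^{4}}{\left(t^{2} + 9\right)^{3}}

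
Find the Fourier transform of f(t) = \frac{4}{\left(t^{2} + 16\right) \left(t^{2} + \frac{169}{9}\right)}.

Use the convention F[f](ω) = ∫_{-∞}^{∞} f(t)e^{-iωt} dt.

F(ω) = \frac{9 \pi e^{- 4 \left|{\omega}\right|}}{25} - \frac{108 \pi e^{- \frac{13 \left|{\omega}\right|}{3}}}{325}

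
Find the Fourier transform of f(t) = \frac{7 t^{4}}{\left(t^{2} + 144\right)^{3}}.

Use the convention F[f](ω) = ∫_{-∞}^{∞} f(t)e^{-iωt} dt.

F(ω) = \frac{7 \pi \left(48 \omega^{2} - 20 \left|{\omega}\right| + 1\right) e^{- 12 \left|{\omega}\right|}}{32}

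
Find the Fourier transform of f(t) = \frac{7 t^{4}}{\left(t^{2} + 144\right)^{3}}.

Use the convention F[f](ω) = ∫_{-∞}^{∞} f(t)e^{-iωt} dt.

F(ω) = \frac{7 \pi \left(48 \omega^{2} - 20 \left|{\omega}\right| + 1\right) e^{- 12 \left|{\omega}\right|}}{32}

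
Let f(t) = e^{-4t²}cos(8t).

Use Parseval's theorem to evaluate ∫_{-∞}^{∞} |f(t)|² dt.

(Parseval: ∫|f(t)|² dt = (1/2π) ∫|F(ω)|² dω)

∫|f(t)|² dt = \frac{\sqrt{2} \sqrt{\pi} \left(1 + e^{8}\right)}{8 e^{8}}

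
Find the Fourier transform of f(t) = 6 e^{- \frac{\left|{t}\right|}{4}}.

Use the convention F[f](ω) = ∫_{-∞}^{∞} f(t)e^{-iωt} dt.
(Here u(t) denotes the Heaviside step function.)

F(ω) = \frac{48}{16 \omega^{2} + 1}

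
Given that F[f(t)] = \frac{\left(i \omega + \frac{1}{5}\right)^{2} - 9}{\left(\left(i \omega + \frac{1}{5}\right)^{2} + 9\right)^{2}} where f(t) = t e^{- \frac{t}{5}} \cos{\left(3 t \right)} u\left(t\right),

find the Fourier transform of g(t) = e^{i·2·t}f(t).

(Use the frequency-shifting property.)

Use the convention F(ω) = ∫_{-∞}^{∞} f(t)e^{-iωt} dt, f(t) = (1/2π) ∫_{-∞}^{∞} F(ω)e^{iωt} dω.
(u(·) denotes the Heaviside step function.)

F[g](ω) = \frac{25 \left(\left(5 i \left(\omega - 2\right) + 1\right)^{2} - 225\right)}{\left(\left(5 i \left(\omega - 2\right) + 1\right)^{2} + 225\right)^{2}}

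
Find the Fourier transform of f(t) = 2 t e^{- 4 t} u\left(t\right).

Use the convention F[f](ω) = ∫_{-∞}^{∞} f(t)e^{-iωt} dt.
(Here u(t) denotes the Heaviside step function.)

F(ω) = \frac{2}{\left(i \omega + 4\right)^{2}}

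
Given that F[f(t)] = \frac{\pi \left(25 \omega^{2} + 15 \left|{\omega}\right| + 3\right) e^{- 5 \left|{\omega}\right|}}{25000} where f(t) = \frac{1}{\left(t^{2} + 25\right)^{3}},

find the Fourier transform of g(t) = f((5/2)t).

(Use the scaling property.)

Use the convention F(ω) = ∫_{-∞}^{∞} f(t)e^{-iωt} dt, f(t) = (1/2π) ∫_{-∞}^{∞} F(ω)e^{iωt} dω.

F[g](ω) = \frac{\pi \left(4 \omega^{2} + 6 \left|{\omega}\right| + 3\right) e^{- 2 \left|{\omega}\right|}}{62500}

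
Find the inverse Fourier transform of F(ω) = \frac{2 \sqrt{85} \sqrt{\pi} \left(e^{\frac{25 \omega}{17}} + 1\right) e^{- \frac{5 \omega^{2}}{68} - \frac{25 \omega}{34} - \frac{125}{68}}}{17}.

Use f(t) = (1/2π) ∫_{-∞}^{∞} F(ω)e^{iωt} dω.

f(t) = 4 e^{- \frac{17 t^{2}}{5}} \cos{\left(5 t \right)}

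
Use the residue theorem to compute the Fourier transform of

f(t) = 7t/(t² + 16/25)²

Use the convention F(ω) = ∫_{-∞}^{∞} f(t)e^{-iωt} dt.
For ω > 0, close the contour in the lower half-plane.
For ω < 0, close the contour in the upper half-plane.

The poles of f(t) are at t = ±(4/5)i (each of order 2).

Let g(z) = f(z)e^{-iωz}; for large |z| the factor e^{-iωz} decays in the lower half-plane when ω > 0 and in the upper half-plane when ω < 0.

Case ω > 0 (lower half-plane, clockwise contour ⇒ F(ω) = -2πi·ΣRes):
  Res_{z = - \frac{4 i}{5}} g(z) = \frac{35 \omega e^{- \frac{4 \omega}{5}}}{16} (pole of order 2)
  F(ω) = -2πi·ΣRes = - \frac{35 i \pi \omega e^{- \frac{4 \omega}{5}}}{8}

Case ω < 0 (upper half-plane, counterclockwise contour ⇒ F(ω) = +2πi·ΣRes):
  Res_{z = \frac{4 i}{5}} g(z) = - \frac{35 \omega e^{\frac{4 \omega}{5}}}{16} (pole of order 2)
  F(ω) = 2πi·ΣRes = - \frac{35 i \pi \omega e^{\frac{4 \omega}{5}}}{8}

Both cases combine into a single formula in |ω|:

F(ω) = - \frac{35 i \pi \omega e^{- \frac{4 \left|{\omega}\right|}{5}}}{8}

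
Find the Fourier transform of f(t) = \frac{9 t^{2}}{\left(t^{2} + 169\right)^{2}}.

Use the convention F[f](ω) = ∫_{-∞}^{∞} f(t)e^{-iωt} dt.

F(ω) = \frac{9 \pi \left(1 - 13 \left|{\omega}\right|\right) e^{- 13 \left|{\omega}\right|}}{26}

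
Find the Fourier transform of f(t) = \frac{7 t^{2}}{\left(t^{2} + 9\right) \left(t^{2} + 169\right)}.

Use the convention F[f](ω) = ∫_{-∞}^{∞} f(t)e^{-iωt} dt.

F(ω) = \frac{7 \pi \left(13 - 3 e^{10 \left|{\omega}\right|}\right) e^{- 13 \left|{\omega}\right|}}{160}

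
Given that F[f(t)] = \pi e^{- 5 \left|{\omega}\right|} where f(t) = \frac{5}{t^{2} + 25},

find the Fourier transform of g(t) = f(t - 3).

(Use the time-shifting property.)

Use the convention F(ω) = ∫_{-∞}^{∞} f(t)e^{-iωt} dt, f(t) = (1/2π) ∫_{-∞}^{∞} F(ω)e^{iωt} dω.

F[g](ω) = \pi e^{- 3 i \omega - 5 \left|{\omega}\right|}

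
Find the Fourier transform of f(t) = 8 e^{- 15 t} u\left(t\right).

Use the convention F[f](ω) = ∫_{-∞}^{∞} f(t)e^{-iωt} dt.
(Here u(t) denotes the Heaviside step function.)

F(ω) = \frac{8}{i \omega + 15}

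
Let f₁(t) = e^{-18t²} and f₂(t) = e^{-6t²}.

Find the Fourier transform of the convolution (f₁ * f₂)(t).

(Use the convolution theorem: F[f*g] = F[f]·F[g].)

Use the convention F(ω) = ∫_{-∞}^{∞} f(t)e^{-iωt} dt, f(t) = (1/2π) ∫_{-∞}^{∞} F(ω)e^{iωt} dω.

F[f₁*f₂](ω) = \frac{\sqrt{3} \pi e^{- \frac{\omega^{2}}{18}}}{18}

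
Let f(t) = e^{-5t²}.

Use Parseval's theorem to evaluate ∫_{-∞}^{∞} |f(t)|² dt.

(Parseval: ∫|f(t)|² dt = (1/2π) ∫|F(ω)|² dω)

∫|f(t)|² dt = \frac{\sqrt{10} \sqrt{\pi}}{10}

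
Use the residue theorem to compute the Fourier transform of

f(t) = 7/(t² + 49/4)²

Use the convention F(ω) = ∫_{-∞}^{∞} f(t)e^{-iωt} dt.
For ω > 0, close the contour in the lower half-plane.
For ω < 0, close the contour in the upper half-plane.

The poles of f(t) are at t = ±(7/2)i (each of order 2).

Let g(z) = f(z)e^{-iωz}; for large |z| the factor e^{-iωz} decays in the lower half-plane when ω > 0 and in the upper half-plane when ω < 0.

Case ω > 0 (lower half-plane, clockwise contour ⇒ F(ω) = -2πi·ΣRes):
  Res_{z = - \frac{7 i}{2}} g(z) = \frac{i \left(7 \omega + 2\right) e^{- \frac{7 \omega}{2}}}{49} (pole of order 2)
  F(ω) = -2πi·ΣRes = \frac{2 \pi \left(7 \omega + 2\right) e^{- \frac{7 \omega}{2}}}{49}

Case ω < 0 (upper half-plane, counterclockwise contour ⇒ F(ω) = +2πi·ΣRes):
  Res_{z = \frac{7 i}{2}} g(z) = \frac{i \left(7 \omega - 2\right) e^{\frac{7 \omega}{2}}}{49} (pole of order 2)
  F(ω) = 2πi·ΣRes = \frac{2 \pi \left(2 - 7 \omega\right) e^{\frac{7 \omega}{2}}}{49}

Both cases combine into a single formula in |ω|:

F(ω) = \frac{2 \pi \left(7 \left|{\omega}\right| + 2\right) e^{- \frac{7 \left|{\omega}\right|}{2}}}{49}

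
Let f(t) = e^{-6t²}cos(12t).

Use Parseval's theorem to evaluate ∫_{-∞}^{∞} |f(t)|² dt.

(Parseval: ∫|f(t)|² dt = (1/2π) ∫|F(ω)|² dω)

∫|f(t)|² dt = \frac{\sqrt{3} \sqrt{\pi} \left(1 + e^{12}\right)}{12 e^{12}}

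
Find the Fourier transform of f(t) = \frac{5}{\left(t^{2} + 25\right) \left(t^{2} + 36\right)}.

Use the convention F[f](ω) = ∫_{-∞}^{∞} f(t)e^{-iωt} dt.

F(ω) = \frac{\pi \left(6 e^{\left|{\omega}\right|} - 5\right) e^{- 6 \left|{\omega}\right|}}{66}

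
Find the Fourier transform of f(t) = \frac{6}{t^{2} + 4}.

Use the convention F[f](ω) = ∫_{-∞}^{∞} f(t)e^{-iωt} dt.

F(ω) = 3 \pi e^{- 2 \left|{\omega}\right|}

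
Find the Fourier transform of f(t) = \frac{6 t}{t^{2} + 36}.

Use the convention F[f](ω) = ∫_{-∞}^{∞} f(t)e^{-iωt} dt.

F(ω) = - 6 i \pi e^{- 6 \left|{\omega}\right|} \operatorname{sign}{\left(\omega \right)}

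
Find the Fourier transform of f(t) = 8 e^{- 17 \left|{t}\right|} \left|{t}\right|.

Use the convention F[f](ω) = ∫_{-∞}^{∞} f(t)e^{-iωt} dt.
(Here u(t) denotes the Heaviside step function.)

F(ω) = \frac{16 \left(289 - \omega^{2}\right)}{\left(\omega^{2} + 289\right)^{2}}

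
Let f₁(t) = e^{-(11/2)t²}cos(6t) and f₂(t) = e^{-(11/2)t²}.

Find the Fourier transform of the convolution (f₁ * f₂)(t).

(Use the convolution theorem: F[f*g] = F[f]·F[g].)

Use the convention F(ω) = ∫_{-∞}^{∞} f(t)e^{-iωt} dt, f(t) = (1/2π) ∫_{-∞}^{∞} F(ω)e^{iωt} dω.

F[f₁*f₂](ω) = \frac{\pi \left(e^{\frac{12 \omega}{11}} + 1\right) e^{- \frac{\omega^{2}}{11} - \frac{6 \omega}{11} - \frac{18}{11}}}{11}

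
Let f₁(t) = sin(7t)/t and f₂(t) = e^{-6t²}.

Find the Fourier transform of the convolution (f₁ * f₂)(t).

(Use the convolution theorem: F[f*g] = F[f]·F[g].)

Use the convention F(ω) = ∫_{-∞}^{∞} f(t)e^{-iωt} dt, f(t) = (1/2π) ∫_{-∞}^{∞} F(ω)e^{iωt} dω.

F[f₁*f₂](ω) = \begin{cases} \frac{\sqrt{6} \pi^{\frac{3}{2}} e^{- \frac{\omega^{2}}{24}}}{6} & \text{for}\: \omega > -7 \wedge \omega < 7 \\0 & \text{otherwise} \end{cases}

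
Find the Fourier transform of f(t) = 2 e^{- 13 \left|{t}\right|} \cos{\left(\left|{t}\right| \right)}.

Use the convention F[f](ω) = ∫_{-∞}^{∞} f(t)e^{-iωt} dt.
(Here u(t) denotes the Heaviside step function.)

F(ω) = \frac{52 \left(\omega^{2} + 170\right)}{\omega^{4} + 336 \omega^{2} + 28900}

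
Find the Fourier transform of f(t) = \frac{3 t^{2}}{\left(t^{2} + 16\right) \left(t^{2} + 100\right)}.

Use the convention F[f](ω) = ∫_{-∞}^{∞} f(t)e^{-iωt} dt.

F(ω) = \frac{\pi \left(5 - 2 e^{6 \left|{\omega}\right|}\right) e^{- 10 \left|{\omega}\right|}}{14}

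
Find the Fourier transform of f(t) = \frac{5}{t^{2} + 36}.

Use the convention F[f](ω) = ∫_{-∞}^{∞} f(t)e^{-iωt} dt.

F(ω) = \frac{5 \pi e^{- 6 \left|{\omega}\right|}}{6}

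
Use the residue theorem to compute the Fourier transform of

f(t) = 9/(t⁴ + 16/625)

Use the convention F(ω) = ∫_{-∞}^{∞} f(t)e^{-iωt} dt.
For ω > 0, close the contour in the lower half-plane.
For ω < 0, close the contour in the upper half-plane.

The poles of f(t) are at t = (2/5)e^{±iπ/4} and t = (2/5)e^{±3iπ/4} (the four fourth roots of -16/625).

Let g(z) = f(z)e^{-iωz}; for large |z| the factor e^{-iωz} decays in the lower half-plane when ω > 0 and in the upper half-plane when ω < 0.

Case ω > 0 (lower half-plane, clockwise contour ⇒ F(ω) = -2πi·ΣRes):
  Res_{z = - \frac{\sqrt{2}}{5} - \frac{\sqrt{2} i}{5}} g(z) = \frac{1125 \sqrt{2} i \left(1 - i\right) e^{\frac{\sqrt{2} \omega \left(-1 + i\right)}{5}}}{64}
  Res_{z = \frac{\sqrt{2}}{5} - \frac{\sqrt{2} i}{5}} g(z) = \frac{1125 \sqrt{2} i \left(1 + i\right) e^{- \frac{\sqrt{2} \omega \left(1 + i\right)}{5}}}{64}
  F(ω) = -2πi·ΣRes = \frac{1125 \sqrt{2} \pi \left(1 - i\right) \left(e^{\frac{2 \sqrt{2} i \omega}{5}} + i\right) e^{- \frac{\sqrt{2} \omega \left(1 + i\right)}{5}}}{32} = \frac{1125 \pi e^{- \frac{\sqrt{2} \omega}{5}} \sin{\left(\frac{\sqrt{2} \omega}{5} + \frac{\pi}{4} \right)}}{8}

Case ω < 0 (upper half-plane, counterclockwise contour ⇒ F(ω) = +2πi·ΣRes):
  Res_{z = \frac{\sqrt{2}}{5} + \frac{\sqrt{2} i}{5}} g(z) = \frac{1125 \sqrt{2} i \left(-1 + i\right) e^{\frac{\sqrt{2} \omega \left(1 - i\right)}{5}}}{64}
  Res_{z = - \frac{\sqrt{2}}{5} + \frac{\sqrt{2} i}{5}} g(z) = \frac{1125 \sqrt{2} \left(1 - i\right) e^{\frac{\sqrt{2} \omega \left(1 + i\right)}{5}}}{64}
  F(ω) = 2πi·ΣRes = - \frac{1125 \sqrt{2} i \pi \left(i \left(1 - i\right) e^{\frac{\sqrt{2} \omega \left(1 - i\right)}{5}} - \left(1 - i\right) e^{\frac{\sqrt{2} \omega \left(1 + i\right)}{5}}\right)}{32} = \frac{1125 \pi e^{\frac{\sqrt{2} \omega}{5}} \cos{\left(\frac{\sqrt{2} \omega}{5} + \frac{\pi}{4} \right)}}{8}

Both cases combine into a single formula in |ω|:

F(ω) = \frac{1125 \pi e^{- \frac{\sqrt{2} \left|{\omega}\right|}{5}} \sin{\left(\frac{\sqrt{2} \left|{\omega}\right|}{5} + \frac{\pi}{4} \right)}}{8}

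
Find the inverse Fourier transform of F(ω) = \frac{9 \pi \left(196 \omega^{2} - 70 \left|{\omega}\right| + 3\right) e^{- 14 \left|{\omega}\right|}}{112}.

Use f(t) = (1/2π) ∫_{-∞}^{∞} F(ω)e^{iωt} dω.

f(t) = \frac{9 t^{4}}{\left(t^{2} + 196\right)^{3}}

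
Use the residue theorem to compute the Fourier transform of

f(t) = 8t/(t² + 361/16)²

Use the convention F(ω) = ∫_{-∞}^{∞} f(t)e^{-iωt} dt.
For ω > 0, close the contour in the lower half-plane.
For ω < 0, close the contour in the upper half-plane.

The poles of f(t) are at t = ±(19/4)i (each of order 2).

Let g(z) = f(z)e^{-iωz}; for large |z| the factor e^{-iωz} decays in the lower half-plane when ω > 0 and in the upper half-plane when ω < 0.

Case ω > 0 (lower half-plane, clockwise contour ⇒ F(ω) = -2πi·ΣRes):
  Res_{z = - \frac{19 i}{4}} g(z) = \frac{8 \omega e^{- \frac{19 \omega}{4}}}{19} (pole of order 2)
  F(ω) = -2πi·ΣRes = - \frac{16 i \pi \omega e^{- \frac{19 \omega}{4}}}{19}

Case ω < 0 (upper half-plane, counterclockwise contour ⇒ F(ω) = +2πi·ΣRes):
  Res_{z = \frac{19 i}{4}} g(z) = - \frac{8 \omega e^{\frac{19 \omega}{4}}}{19} (pole of order 2)
  F(ω) = 2πi·ΣRes = - \frac{16 i \pi \omega e^{\frac{19 \omega}{4}}}{19}

Both cases combine into a single formula in |ω|:

F(ω) = - \frac{16 i \pi \omega e^{- \frac{19 \left|{\omega}\right|}{4}}}{19}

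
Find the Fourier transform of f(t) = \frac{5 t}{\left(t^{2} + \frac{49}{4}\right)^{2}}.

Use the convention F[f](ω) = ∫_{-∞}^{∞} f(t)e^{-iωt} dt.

F(ω) = - \frac{5 i \pi \omega e^{- \frac{7 \left|{\omega}\right|}{2}}}{7}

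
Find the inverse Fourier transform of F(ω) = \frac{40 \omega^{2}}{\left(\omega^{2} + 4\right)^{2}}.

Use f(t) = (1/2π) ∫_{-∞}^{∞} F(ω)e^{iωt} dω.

f(t) = 5 \left(1 - 2 \left|{t}\right|\right) e^{- 2 \left|{t}\right|}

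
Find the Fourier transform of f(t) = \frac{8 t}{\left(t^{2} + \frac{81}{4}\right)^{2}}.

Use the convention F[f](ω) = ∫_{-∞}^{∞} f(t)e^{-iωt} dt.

F(ω) = - \frac{8 i \pi \omega e^{- \frac{9 \left|{\omega}\right|}{2}}}{9}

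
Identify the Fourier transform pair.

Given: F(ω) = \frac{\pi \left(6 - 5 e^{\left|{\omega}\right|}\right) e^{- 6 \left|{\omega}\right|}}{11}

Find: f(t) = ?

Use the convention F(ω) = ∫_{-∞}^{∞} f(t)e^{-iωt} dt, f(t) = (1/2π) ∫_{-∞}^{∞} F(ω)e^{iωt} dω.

f(t) = \frac{t^{2}}{\left(t^{2} + 25\right) \left(t^{2} + 36\right)}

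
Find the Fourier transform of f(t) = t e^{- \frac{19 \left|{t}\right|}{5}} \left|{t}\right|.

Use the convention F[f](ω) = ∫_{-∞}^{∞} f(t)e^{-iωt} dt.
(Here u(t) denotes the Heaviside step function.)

F(ω) = \frac{2500 i \omega \left(25 \omega^{2} - 1083\right)}{\left(25 \omega^{2} + 361\right)^{3}}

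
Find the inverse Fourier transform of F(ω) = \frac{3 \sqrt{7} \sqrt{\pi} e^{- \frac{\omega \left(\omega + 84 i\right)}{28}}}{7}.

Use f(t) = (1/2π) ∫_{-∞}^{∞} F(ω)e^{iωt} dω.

f(t) = 3 e^{- 7 \left(t - 3\right)^{2}}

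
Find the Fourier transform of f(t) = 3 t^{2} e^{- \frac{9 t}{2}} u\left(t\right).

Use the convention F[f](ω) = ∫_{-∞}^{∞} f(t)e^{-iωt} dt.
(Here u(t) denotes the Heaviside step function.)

F(ω) = \frac{48}{\left(2 i \omega + 9\right)^{3}}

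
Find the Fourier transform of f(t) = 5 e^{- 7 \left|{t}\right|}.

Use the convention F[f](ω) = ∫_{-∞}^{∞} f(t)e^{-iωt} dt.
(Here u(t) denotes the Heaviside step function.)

F(ω) = \frac{70}{\omega^{2} + 49}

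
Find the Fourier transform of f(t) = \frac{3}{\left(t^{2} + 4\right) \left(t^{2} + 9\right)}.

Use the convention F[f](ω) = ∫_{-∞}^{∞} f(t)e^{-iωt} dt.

F(ω) = \frac{\pi \left(3 e^{\left|{\omega}\right|} - 2\right) e^{- 3 \left|{\omega}\right|}}{10}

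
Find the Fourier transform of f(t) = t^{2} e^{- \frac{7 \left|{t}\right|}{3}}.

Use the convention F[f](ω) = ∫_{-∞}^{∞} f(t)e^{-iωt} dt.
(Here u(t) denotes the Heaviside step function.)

F(ω) = \frac{756 \left(49 - 27 \omega^{2}\right)}{\left(9 \omega^{2} + 49\right)^{3}}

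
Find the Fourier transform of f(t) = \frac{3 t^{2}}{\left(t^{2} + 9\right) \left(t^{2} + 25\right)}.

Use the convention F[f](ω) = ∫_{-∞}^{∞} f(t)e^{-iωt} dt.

F(ω) = \frac{3 \pi \left(5 - 3 e^{2 \left|{\omega}\right|}\right) e^{- 5 \left|{\omega}\right|}}{16}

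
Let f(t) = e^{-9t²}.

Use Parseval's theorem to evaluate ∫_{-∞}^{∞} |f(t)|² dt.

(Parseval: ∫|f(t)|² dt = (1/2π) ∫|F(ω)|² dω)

∫|f(t)|² dt = \frac{\sqrt{2} \sqrt{\pi}}{6}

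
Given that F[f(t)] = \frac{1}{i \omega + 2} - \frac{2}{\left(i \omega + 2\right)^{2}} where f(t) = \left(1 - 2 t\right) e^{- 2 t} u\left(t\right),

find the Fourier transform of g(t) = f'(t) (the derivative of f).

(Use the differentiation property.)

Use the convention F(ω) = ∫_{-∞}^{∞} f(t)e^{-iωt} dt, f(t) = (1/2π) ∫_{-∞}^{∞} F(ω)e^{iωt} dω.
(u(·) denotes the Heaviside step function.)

F[g](ω) = \frac{\omega^{2}}{\omega^{2} - 4 i \omega - 4}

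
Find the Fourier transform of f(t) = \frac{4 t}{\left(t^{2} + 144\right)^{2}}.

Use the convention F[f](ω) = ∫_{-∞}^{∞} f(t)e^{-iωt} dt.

F(ω) = - \frac{i \pi \omega e^{- 12 \left|{\omega}\right|}}{6}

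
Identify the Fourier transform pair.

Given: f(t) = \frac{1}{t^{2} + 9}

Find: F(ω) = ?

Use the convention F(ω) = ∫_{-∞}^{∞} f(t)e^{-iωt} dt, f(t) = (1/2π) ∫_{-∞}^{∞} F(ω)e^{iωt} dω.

F(ω) = \frac{\pi e^{- 3 \left|{\omega}\right|}}{3}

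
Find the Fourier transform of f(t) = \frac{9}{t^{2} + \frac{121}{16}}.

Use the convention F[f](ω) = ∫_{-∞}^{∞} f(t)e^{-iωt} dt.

F(ω) = \frac{36 \pi e^{- \frac{11 \left|{\omega}\right|}{4}}}{11}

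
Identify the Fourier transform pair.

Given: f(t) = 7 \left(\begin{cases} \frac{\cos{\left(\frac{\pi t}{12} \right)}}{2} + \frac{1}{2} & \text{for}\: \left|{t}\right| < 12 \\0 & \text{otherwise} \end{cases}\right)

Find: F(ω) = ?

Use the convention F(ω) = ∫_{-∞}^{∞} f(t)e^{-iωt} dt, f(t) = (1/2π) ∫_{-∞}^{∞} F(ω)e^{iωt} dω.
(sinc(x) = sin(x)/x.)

F(ω) = - \frac{84 \pi^{2} \operatorname{sinc}{\left(12 \omega \right)}}{144 \omega^{2} - \pi^{2}}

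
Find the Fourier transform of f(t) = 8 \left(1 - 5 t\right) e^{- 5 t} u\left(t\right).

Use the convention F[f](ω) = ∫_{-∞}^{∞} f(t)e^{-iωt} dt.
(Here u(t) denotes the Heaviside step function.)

F(ω) = \frac{8 i \omega}{- \omega^{2} + 10 i \omega + 25}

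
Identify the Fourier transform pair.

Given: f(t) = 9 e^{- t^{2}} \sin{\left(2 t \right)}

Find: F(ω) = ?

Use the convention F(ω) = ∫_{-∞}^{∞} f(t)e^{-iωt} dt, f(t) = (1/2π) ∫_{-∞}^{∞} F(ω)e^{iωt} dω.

F(ω) = \frac{9 i \sqrt{\pi} \left(1 - e^{2 \omega}\right) e^{- \frac{\omega^{2}}{4} - \omega - 1}}{2}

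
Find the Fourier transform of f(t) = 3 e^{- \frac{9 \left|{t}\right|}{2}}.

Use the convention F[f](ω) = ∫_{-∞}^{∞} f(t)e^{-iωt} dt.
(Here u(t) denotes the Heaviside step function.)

F(ω) = \frac{108}{4 \omega^{2} + 81}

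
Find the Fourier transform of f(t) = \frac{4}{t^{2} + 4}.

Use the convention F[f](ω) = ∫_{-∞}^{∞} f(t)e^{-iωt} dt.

F(ω) = 2 \pi e^{- 2 \left|{\omega}\right|}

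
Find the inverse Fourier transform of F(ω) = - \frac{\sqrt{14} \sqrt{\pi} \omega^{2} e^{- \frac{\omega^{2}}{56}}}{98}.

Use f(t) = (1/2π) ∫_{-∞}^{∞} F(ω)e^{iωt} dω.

f(t) = 2 \left(56 t^{2} - 2\right) e^{- 14 t^{2}}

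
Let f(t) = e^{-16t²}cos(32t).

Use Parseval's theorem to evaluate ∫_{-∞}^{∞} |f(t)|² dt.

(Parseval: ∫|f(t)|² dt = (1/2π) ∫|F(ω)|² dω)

∫|f(t)|² dt = \frac{\sqrt{2} \sqrt{\pi} \left(1 + e^{32}\right)}{16 e^{32}}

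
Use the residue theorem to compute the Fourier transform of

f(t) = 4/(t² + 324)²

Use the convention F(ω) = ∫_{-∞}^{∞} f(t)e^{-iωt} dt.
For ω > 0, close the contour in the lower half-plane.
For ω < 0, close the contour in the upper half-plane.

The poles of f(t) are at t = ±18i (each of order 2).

Let g(z) = f(z)e^{-iωz}; for large |z| the factor e^{-iωz} decays in the lower half-plane when ω > 0 and in the upper half-plane when ω < 0.

Case ω > 0 (lower half-plane, clockwise contour ⇒ F(ω) = -2πi·ΣRes):
  Res_{z = - 18 i} g(z) = \frac{i \left(18 \omega + 1\right) e^{- 18 \omega}}{5832} (pole of order 2)
  F(ω) = -2πi·ΣRes = \frac{\pi \left(18 \omega + 1\right) e^{- 18 \omega}}{2916}

Case ω < 0 (upper half-plane, counterclockwise contour ⇒ F(ω) = +2πi·ΣRes):
  Res_{z = 18 i} g(z) = \frac{i \left(18 \omega - 1\right) e^{18 \omega}}{5832} (pole of order 2)
  F(ω) = 2πi·ΣRes = \frac{\pi \left(1 - 18 \omega\right) e^{18 \omega}}{2916}

Both cases combine into a single formula in |ω|:

F(ω) = \frac{\pi \left(18 \left|{\omega}\right| + 1\right) e^{- 18 \left|{\omega}\right|}}{2916}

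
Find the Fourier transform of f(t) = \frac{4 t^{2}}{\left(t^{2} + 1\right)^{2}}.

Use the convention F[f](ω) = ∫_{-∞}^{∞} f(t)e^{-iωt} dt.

F(ω) = 2 \pi \left(1 - \left|{\omega}\right|\right) e^{- \left|{\omega}\right|}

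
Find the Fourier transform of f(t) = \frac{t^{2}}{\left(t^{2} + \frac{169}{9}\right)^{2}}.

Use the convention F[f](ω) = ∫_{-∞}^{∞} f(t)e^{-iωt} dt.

F(ω) = \frac{\pi \left(3 - 13 \left|{\omega}\right|\right) e^{- \frac{13 \left|{\omega}\right|}{3}}}{26}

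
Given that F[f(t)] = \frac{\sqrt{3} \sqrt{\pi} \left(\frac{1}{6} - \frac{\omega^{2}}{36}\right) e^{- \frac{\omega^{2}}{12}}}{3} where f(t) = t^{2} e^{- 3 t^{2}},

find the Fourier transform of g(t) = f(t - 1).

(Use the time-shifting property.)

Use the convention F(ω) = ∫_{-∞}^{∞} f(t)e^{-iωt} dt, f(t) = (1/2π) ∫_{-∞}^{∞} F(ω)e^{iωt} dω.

F[g](ω) = \frac{\sqrt{3} \sqrt{\pi} \left(6 - \omega^{2}\right) e^{- \omega \left(\frac{\omega}{12} + i\right)}}{108}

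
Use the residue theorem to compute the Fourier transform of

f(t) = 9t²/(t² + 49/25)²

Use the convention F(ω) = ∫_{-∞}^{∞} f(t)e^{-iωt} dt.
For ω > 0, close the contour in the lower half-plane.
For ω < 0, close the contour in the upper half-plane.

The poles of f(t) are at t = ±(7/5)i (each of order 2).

Let g(z) = f(z)e^{-iωz}; for large |z| the factor e^{-iωz} decays in the lower half-plane when ω > 0 and in the upper half-plane when ω < 0.

Case ω > 0 (lower half-plane, clockwise contour ⇒ F(ω) = -2πi·ΣRes):
  Res_{z = - \frac{7 i}{5}} g(z) = \frac{9 i \left(5 - 7 \omega\right) e^{- \frac{7 \omega}{5}}}{28} (pole of order 2)
  F(ω) = -2πi·ΣRes = \frac{9 \pi \left(5 - 7 \omega\right) e^{- \frac{7 \omega}{5}}}{14}

Case ω < 0 (upper half-plane, counterclockwise contour ⇒ F(ω) = +2πi·ΣRes):
  Res_{z = \frac{7 i}{5}} g(z) = \frac{9 i \left(- 7 \omega - 5\right) e^{\frac{7 \omega}{5}}}{28} (pole of order 2)
  F(ω) = 2πi·ΣRes = \frac{9 \pi \left(7 \omega + 5\right) e^{\frac{7 \omega}{5}}}{14}

Both cases combine into a single formula in |ω|:

F(ω) = \frac{9 \pi \left(5 - 7 \left|{\omega}\right|\right) e^{- \frac{7 \left|{\omega}\right|}{5}}}{14}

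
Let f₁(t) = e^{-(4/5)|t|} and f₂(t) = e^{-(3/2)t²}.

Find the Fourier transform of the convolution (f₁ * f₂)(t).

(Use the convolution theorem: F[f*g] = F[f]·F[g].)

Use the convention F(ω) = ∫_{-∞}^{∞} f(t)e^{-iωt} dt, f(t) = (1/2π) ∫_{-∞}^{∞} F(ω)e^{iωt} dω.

F[f₁*f₂](ω) = \frac{40 \sqrt{6} \sqrt{\pi} e^{- \frac{\omega^{2}}{6}}}{3 \left(25 \omega^{2} + 16\right)}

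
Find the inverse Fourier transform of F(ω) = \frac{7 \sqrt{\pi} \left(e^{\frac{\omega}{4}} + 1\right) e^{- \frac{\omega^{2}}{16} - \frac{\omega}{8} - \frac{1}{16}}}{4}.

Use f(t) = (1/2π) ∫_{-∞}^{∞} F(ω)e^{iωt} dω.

f(t) = 7 e^{- 4 t^{2}} \cos{\left(t \right)}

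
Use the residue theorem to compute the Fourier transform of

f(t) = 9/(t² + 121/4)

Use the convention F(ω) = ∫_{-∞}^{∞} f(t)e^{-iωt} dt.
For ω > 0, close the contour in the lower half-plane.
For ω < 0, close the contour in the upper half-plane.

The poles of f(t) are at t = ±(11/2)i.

Let g(z) = f(z)e^{-iωz}; for large |z| the factor e^{-iωz} decays in the lower half-plane when ω > 0 and in the upper half-plane when ω < 0.

Case ω > 0 (lower half-plane, clockwise contour ⇒ F(ω) = -2πi·ΣRes):
  Res_{z = - \frac{11 i}{2}} g(z) = \frac{9 i e^{- \frac{11 \omega}{2}}}{11}
  F(ω) = -2πi·ΣRes = \frac{18 \pi e^{- \frac{11 \omega}{2}}}{11}

Case ω < 0 (upper half-plane, counterclockwise contour ⇒ F(ω) = +2πi·ΣRes):
  Res_{z = \frac{11 i}{2}} g(z) = - \frac{9 i e^{\frac{11 \omega}{2}}}{11}
  F(ω) = 2πi·ΣRes = \frac{18 \pi e^{\frac{11 \omega}{2}}}{11}

Both cases combine into a single formula in |ω|:

F(ω) = \frac{18 \pi e^{- \frac{11 \left|{\omega}\right|}{2}}}{11}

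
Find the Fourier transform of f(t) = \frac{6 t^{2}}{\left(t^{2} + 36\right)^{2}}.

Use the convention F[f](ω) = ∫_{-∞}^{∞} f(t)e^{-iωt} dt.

F(ω) = \frac{\pi \left(1 - 6 \left|{\omega}\right|\right) e^{- 6 \left|{\omega}\right|}}{2}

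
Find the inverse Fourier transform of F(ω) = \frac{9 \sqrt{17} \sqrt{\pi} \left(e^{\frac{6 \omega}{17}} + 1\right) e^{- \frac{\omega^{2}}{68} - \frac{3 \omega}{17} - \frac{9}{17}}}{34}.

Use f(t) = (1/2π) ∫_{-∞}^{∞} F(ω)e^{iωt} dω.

f(t) = 9 e^{- 17 t^{2}} \cos{\left(6 t \right)}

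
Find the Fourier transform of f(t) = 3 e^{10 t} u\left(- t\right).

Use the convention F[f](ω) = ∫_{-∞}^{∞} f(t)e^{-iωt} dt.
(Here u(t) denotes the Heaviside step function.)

F(ω) = - \frac{3}{i \omega - 10}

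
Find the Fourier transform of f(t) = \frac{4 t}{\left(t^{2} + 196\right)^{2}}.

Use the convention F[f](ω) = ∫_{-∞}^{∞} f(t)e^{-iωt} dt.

F(ω) = - \frac{i \pi \omega e^{- 14 \left|{\omega}\right|}}{7}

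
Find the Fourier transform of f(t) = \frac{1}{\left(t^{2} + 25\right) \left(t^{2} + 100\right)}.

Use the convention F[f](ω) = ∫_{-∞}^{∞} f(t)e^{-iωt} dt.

F(ω) = \frac{\pi \left(2 e^{5 \left|{\omega}\right|} - 1\right) e^{- 10 \left|{\omega}\right|}}{750}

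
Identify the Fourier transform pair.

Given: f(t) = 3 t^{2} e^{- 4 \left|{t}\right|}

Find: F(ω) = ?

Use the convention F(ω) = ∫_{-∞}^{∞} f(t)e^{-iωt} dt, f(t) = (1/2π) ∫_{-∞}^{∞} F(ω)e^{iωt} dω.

F(ω) = \frac{48 \left(16 - 3 \omega^{2}\right)}{\left(\omega^{2} + 16\right)^{3}}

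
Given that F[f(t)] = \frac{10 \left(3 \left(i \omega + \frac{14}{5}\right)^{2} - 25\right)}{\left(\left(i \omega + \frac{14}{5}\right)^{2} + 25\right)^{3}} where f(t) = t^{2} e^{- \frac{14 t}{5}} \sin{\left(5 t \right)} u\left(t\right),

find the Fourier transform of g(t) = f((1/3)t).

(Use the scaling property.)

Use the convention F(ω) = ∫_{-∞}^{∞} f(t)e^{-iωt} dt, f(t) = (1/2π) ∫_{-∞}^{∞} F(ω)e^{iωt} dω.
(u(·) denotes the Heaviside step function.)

F[g](ω) = \frac{18750 \left(3 \left(15 i \omega + 14\right)^{2} - 625\right)}{\left(\left(15 i \omega + 14\right)^{2} + 625\right)^{3}}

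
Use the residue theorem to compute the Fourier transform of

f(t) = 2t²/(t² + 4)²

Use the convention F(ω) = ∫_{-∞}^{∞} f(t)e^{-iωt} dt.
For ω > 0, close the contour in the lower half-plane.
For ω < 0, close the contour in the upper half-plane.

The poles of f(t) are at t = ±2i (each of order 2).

Let g(z) = f(z)e^{-iωz}; for large |z| the factor e^{-iωz} decays in the lower half-plane when ω > 0 and in the upper half-plane when ω < 0.

Case ω > 0 (lower half-plane, clockwise contour ⇒ F(ω) = -2πi·ΣRes):
  Res_{z = - 2 i} g(z) = \frac{i \left(1 - 2 \omega\right) e^{- 2 \omega}}{4} (pole of order 2)
  F(ω) = -2πi·ΣRes = \frac{\pi \left(1 - 2 \omega\right) e^{- 2 \omega}}{2}

Case ω < 0 (upper half-plane, counterclockwise contour ⇒ F(ω) = +2πi·ΣRes):
  Res_{z = 2 i} g(z) = \frac{i \left(- 2 \omega - 1\right) e^{2 \omega}}{4} (pole of order 2)
  F(ω) = 2πi·ΣRes = \frac{\pi \left(2 \omega + 1\right) e^{2 \omega}}{2}

Both cases combine into a single formula in |ω|:

F(ω) = \frac{\pi \left(1 - 2 \left|{\omega}\right|\right) e^{- 2 \left|{\omega}\right|}}{2}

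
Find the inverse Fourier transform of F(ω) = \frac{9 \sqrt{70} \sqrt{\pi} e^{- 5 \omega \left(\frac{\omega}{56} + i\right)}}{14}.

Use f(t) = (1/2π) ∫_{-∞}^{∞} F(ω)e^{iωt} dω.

f(t) = 9 e^{- \frac{14 \left(t - 5\right)^{2}}{5}}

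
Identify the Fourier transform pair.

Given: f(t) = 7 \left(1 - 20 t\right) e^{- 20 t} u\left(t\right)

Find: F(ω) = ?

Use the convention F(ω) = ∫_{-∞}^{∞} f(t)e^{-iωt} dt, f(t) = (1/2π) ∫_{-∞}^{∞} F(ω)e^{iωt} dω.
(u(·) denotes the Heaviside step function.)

F(ω) = \frac{7 i \omega}{- \omega^{2} + 40 i \omega + 400}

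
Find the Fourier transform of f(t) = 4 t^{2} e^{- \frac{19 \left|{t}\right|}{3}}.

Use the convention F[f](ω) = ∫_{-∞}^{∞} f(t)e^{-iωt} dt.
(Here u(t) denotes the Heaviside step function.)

F(ω) = \frac{8208 \left(361 - 27 \omega^{2}\right)}{\left(9 \omega^{2} + 361\right)^{3}}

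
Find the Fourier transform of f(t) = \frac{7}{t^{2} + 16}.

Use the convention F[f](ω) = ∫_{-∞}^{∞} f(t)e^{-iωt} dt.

F(ω) = \frac{7 \pi e^{- 4 \left|{\omega}\right|}}{4}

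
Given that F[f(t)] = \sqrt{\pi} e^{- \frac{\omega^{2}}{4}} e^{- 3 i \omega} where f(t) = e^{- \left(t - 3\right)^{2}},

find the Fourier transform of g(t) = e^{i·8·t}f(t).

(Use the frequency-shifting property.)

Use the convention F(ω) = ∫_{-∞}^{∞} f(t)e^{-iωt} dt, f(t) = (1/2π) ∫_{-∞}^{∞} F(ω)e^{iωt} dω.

F[g](ω) = \sqrt{\pi} e^{- \frac{\left(\omega - 8\right) \left(\omega - 8 + 12 i\right)}{4}}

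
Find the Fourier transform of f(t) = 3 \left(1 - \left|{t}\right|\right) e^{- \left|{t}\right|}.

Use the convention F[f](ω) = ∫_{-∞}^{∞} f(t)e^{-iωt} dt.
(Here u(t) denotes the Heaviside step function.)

F(ω) = \frac{12 \omega^{2}}{\left(\omega^{2} + 1\right)^{2}}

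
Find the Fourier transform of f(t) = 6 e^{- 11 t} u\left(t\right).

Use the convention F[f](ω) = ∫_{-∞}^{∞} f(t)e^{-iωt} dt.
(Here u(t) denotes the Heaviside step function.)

F(ω) = \frac{6}{i \omega + 11}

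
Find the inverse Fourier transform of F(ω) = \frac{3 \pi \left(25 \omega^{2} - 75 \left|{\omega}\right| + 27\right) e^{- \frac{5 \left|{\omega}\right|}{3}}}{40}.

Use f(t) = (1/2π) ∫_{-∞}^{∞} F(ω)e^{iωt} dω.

f(t) = \frac{9 t^{4}}{\left(t^{2} + \frac{25}{9}\right)^{3}}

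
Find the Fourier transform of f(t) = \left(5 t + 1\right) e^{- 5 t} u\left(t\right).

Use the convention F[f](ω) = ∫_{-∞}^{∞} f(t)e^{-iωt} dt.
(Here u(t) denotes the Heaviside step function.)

F(ω) = \frac{- i \omega - 10}{\omega^{2} - 10 i \omega - 25}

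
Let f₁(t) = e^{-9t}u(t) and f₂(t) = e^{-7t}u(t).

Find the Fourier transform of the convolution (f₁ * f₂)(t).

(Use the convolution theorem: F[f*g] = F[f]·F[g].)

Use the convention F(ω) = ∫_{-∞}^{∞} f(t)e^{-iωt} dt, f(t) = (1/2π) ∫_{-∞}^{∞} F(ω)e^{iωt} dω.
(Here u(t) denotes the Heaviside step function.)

F[f₁*f₂](ω) = \frac{1}{\left(i \omega + 7\right) \left(i \omega + 9\right)}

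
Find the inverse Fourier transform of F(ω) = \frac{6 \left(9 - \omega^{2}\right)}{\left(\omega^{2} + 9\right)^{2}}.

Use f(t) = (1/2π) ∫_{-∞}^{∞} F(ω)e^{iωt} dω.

f(t) = 3 e^{- 3 \left|{t}\right|} \left|{t}\right|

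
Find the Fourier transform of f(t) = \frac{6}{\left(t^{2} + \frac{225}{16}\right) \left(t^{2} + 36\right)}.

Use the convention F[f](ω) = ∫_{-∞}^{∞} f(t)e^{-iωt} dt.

F(ω) = - \frac{16 \pi e^{- 6 \left|{\omega}\right|}}{351} + \frac{128 \pi e^{- \frac{15 \left|{\omega}\right|}{4}}}{1755}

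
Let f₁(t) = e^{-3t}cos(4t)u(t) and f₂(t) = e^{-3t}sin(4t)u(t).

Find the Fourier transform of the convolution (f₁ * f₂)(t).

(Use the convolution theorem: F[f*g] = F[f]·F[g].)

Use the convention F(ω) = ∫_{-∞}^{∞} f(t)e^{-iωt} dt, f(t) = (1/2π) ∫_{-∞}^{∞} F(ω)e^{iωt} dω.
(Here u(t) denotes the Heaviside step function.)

F[f₁*f₂](ω) = \frac{4 \left(i \omega + 3\right)}{\left(\left(i \omega + 3\right)^{2} + 16\right)^{2}}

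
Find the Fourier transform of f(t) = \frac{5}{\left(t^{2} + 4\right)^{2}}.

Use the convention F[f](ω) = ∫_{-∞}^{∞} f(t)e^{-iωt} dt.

F(ω) = \frac{5 \pi \left(2 \left|{\omega}\right| + 1\right) e^{- 2 \left|{\omega}\right|}}{16}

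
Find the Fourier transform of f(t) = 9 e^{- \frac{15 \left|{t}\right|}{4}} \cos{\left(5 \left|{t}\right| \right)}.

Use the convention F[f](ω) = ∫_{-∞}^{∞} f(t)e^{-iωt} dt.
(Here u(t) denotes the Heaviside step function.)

F(ω) = \frac{1080 \left(16 \omega^{2} + 625\right)}{256 \omega^{4} - 5600 \omega^{2} + 390625}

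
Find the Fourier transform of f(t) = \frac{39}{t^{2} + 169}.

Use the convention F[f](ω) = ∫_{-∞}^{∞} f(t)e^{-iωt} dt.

F(ω) = 3 \pi e^{- 13 \left|{\omega}\right|}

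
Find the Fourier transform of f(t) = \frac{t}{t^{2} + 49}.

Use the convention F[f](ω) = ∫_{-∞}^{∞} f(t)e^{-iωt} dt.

F(ω) = - i \pi e^{- 7 \left|{\omega}\right|} \operatorname{sign}{\left(\omega \right)}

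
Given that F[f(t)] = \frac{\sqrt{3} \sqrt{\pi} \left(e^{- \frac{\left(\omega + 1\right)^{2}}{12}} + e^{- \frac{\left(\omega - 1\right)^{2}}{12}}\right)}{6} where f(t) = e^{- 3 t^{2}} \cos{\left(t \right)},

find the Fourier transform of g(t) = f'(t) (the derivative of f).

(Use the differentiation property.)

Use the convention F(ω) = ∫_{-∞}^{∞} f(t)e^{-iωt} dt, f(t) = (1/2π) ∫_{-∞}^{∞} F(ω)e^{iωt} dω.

F[g](ω) = \frac{\sqrt{3} i \sqrt{\pi} \omega \left(e^{\frac{\omega}{3}} + 1\right) e^{- \frac{\omega^{2}}{12} - \frac{\omega}{6} - \frac{1}{12}}}{6}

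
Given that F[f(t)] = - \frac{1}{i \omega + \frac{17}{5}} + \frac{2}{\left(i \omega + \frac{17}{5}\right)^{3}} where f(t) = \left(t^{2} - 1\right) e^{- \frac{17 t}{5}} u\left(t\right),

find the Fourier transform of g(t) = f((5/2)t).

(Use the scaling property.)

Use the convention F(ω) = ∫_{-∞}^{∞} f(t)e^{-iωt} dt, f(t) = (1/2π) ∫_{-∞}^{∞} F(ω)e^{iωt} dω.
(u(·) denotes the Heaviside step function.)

F[g](ω) = \frac{2 \left(100 i \omega - \left(2 i \omega + 17\right)^{3} + 850\right)}{\left(2 i \omega + 17\right)^{4}}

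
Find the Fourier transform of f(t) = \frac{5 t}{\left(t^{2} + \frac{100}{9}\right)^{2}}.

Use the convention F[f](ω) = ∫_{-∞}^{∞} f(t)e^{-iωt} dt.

F(ω) = - \frac{3 i \pi \omega e^{- \frac{10 \left|{\omega}\right|}{3}}}{4}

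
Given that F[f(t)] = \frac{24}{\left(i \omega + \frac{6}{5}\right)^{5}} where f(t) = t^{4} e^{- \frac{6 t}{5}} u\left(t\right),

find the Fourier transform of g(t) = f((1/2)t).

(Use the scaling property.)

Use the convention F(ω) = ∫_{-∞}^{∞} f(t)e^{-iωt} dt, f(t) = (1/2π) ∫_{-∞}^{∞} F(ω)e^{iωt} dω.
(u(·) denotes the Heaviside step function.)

F[g](ω) = \frac{9375}{2 \left(5 i \omega + 3\right)^{5}}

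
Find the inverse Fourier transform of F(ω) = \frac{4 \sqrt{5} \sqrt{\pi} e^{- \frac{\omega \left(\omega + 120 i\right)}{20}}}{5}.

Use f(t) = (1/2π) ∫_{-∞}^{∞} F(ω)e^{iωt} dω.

f(t) = 4 e^{- 5 \left(t - 6\right)^{2}}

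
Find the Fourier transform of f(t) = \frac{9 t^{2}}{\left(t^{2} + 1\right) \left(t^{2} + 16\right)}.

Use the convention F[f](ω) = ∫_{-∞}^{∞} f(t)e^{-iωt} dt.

F(ω) = \frac{3 \pi \left(4 - e^{3 \left|{\omega}\right|}\right) e^{- 4 \left|{\omega}\right|}}{5}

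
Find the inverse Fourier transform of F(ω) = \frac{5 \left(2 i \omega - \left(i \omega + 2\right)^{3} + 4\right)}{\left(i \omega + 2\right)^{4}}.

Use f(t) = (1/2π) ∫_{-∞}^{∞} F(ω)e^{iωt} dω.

f(t) = 5 \left(t^{2} - 1\right) e^{- 2 t} u\left(t\right)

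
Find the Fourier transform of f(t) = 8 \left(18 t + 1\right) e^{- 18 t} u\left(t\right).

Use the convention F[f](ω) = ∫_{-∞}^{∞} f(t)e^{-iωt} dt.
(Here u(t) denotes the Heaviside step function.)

F(ω) = \frac{8 \left(- i \omega - 36\right)}{\omega^{2} - 36 i \omega - 324}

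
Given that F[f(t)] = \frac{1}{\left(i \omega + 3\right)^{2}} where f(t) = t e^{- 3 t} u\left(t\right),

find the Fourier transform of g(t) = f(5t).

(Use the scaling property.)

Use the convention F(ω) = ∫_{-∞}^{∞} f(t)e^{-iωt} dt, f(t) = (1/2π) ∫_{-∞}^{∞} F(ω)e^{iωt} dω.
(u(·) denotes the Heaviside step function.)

F[g](ω) = \frac{5}{\left(i \omega + 15\right)^{2}}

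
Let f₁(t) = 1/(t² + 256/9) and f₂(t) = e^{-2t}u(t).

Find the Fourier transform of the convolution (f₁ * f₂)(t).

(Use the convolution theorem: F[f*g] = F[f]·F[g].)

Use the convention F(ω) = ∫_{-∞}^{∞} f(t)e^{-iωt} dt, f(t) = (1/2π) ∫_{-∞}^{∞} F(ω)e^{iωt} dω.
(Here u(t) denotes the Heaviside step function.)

F[f₁*f₂](ω) = \frac{3 \pi e^{- \frac{16 \left|{\omega}\right|}{3}}}{16 \left(i \omega + 2\right)}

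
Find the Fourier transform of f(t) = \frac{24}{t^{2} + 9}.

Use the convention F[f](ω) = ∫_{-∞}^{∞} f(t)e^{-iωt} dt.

F(ω) = 8 \pi e^{- 3 \left|{\omega}\right|}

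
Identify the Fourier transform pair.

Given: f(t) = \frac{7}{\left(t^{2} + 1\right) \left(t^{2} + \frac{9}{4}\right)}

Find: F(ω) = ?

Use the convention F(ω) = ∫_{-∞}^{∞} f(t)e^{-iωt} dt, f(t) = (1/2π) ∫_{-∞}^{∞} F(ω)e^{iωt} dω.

F(ω) = \frac{28 \pi e^{- \left|{\omega}\right|}}{5} - \frac{56 \pi e^{- \frac{3 \left|{\omega}\right|}{2}}}{15}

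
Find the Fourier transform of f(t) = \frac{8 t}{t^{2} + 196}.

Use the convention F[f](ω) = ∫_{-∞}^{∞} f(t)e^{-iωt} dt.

F(ω) = - 8 i \pi e^{- 14 \left|{\omega}\right|} \operatorname{sign}{\left(\omega \right)}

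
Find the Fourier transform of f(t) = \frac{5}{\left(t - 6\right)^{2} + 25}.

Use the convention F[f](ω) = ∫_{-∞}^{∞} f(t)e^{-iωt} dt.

F(ω) = \pi e^{- 6 i \omega - 5 \left|{\omega}\right|}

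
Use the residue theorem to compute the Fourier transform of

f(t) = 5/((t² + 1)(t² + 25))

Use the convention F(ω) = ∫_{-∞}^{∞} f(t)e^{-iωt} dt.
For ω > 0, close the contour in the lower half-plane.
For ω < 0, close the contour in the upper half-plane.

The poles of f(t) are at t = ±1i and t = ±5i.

Let g(z) = f(z)e^{-iωz}; for large |z| the factor e^{-iωz} decays in the lower half-plane when ω > 0 and in the upper half-plane when ω < 0.

Case ω > 0 (lower half-plane, clockwise contour ⇒ F(ω) = -2πi·ΣRes):
  Res_{z = - i} g(z) = \frac{5 i e^{- \omega}}{48}
  Res_{z = - 5 i} g(z) = - \frac{i e^{- 5 \omega}}{48}
  F(ω) = -2πi·ΣRes = \frac{\pi \left(5 e^{4 \omega} - 1\right) e^{- 5 \omega}}{24}

Case ω < 0 (upper half-plane, counterclockwise contour ⇒ F(ω) = +2πi·ΣRes):
  Res_{z = i} g(z) = - \frac{5 i e^{\omega}}{48}
  Res_{z = 5 i} g(z) = \frac{i e^{5 \omega}}{48}
  F(ω) = 2πi·ΣRes = \frac{\pi \left(5 - e^{4 \omega}\right) e^{\omega}}{24}

Both cases combine into a single formula in |ω|:

F(ω) = \frac{\pi \left(5 e^{4 \left|{\omega}\right|} - 1\right) e^{- 5 \left|{\omega}\right|}}{24}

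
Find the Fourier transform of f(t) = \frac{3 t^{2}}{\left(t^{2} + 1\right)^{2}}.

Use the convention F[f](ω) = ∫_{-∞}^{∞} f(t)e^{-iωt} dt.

F(ω) = \frac{3 \pi \left(1 - \left|{\omega}\right|\right) e^{- \left|{\omega}\right|}}{2}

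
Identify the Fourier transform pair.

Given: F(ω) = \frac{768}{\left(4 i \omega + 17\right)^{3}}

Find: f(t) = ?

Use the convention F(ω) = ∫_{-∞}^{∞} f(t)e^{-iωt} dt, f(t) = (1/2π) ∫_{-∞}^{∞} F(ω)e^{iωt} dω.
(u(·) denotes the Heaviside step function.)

f(t) = 6 t^{2} e^{- \frac{17 t}{4}} u\left(t\right)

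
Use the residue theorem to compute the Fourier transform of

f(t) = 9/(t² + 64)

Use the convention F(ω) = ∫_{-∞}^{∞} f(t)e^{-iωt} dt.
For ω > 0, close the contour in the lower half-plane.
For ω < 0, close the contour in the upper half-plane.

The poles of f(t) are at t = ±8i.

Let g(z) = f(z)e^{-iωz}; for large |z| the factor e^{-iωz} decays in the lower half-plane when ω > 0 and in the upper half-plane when ω < 0.

Case ω > 0 (lower half-plane, clockwise contour ⇒ F(ω) = -2πi·ΣRes):
  Res_{z = - 8 i} g(z) = \frac{9 i e^{- 8 \omega}}{16}
  F(ω) = -2πi·ΣRes = \frac{9 \pi e^{- 8 \omega}}{8}

Case ω < 0 (upper half-plane, counterclockwise contour ⇒ F(ω) = +2πi·ΣRes):
  Res_{z = 8 i} g(z) = - \frac{9 i e^{8 \omega}}{16}
  F(ω) = 2πi·ΣRes = \frac{9 \pi e^{8 \omega}}{8}

Both cases combine into a single formula in |ω|:

F(ω) = \frac{9 \pi e^{- 8 \left|{\omega}\right|}}{8}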